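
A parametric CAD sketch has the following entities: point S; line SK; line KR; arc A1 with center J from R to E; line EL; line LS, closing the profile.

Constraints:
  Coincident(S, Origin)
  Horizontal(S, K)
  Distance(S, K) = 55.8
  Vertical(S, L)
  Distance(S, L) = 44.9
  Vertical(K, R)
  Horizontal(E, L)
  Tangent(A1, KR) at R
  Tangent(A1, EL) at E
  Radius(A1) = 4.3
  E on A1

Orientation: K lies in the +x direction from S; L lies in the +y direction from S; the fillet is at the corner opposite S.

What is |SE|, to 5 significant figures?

68.325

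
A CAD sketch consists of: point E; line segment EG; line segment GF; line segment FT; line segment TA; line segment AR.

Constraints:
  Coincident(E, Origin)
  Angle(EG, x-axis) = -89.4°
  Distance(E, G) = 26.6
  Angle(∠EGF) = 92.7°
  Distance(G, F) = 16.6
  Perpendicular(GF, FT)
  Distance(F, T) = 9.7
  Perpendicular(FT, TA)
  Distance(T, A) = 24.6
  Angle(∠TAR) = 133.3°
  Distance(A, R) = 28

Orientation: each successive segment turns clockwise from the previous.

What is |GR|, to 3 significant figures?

29.2

E is at the origin; EG runs at -89.4° with length 26.6, so G = (0.279, -26.6). ∠EGF = 92.7° gives GF at -177° from the x-axis; with |GF| = 16.6, F = (-16.3, -27.6). GF is perpendicular to FT, so FT runs at 93.3°; with |FT| = 9.7, T = (-16.9, -17.9). FT ⟂ TA, so TA runs at 3.30°; with |TA| = 24.6, A = (7.71, -16.5). ∠TAR = 133.3° gives AR at -43.4° from the x-axis; with |AR| = 28.0, R = (28.1, -35.7). Then |GR| = |R − G| = 29.2.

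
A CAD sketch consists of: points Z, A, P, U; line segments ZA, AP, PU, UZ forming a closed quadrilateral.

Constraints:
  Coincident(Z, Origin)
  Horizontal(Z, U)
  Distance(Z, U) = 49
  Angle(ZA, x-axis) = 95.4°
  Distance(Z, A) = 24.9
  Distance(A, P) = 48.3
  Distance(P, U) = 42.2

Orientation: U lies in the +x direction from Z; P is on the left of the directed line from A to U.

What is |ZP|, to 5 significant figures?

59.850

Checks: |AP| = 48.30 ✓; |PU| = 42.20 ✓.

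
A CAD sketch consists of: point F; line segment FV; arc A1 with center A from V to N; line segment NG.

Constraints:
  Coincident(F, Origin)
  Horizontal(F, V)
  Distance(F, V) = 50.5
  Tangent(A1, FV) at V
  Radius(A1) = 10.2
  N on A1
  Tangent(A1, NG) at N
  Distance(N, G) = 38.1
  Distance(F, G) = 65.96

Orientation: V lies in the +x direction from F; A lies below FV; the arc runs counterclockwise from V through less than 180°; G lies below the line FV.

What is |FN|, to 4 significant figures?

41.87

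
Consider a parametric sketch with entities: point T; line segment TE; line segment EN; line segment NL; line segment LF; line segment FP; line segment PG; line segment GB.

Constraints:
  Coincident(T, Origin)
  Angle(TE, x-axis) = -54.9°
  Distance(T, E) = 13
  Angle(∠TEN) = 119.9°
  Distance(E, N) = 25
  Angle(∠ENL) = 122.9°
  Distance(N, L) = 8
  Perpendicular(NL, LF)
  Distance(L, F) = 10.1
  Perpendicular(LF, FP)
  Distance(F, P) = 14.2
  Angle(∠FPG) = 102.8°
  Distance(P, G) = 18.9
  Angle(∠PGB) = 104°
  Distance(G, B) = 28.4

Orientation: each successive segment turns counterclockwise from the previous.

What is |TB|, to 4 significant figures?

58.25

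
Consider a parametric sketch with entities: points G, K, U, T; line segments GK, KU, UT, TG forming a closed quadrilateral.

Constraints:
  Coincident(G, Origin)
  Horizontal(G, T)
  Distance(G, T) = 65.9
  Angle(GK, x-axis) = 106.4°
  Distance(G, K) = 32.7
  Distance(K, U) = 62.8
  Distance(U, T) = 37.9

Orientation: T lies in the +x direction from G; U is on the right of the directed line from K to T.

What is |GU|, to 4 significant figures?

35.61

Checks: |KU| = 62.80 ✓; |UT| = 37.90 ✓.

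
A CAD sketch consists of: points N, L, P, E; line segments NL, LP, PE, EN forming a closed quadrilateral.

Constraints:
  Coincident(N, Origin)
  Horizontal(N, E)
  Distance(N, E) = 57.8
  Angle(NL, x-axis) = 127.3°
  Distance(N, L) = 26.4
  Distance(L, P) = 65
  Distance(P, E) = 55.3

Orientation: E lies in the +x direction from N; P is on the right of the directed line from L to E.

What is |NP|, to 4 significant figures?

39.05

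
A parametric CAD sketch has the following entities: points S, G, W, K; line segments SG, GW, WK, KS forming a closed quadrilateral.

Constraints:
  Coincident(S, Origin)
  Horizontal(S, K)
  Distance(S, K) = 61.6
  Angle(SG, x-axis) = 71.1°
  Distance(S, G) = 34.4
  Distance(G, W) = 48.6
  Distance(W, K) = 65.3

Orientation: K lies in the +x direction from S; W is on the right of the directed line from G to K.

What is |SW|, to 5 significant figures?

14.365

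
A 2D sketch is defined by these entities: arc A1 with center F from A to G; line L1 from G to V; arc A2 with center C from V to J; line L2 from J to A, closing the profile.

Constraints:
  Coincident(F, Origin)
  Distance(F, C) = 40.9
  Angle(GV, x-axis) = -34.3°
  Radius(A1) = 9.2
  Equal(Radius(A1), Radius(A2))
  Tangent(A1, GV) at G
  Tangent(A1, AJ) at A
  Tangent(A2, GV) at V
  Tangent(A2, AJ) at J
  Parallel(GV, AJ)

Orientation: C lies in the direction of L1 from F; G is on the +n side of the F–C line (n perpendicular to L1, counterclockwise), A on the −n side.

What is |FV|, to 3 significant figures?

41.9

Tangency of A1 to both parallel lines with radius 9.2 puts G and A at F ± 9.2·n: G = (5.18, 7.60), A = (-5.18, -7.60). Equal radii place V and J the same way about C: V = C + 9.2·n = (39.0, -15.4), J = C − 9.2·n = (28.6, -30.6). Then |FV| = |V − F| = 41.9.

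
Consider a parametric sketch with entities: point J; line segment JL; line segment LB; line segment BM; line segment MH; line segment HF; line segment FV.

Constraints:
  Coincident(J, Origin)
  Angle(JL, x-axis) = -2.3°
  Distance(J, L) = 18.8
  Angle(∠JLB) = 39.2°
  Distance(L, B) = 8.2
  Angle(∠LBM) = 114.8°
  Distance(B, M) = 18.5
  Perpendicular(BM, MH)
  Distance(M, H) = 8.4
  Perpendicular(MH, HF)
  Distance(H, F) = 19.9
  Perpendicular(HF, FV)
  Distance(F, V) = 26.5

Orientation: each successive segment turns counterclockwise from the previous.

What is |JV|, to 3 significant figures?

22.8

J is at the origin; JL runs at -2.3° with length 18.8, so L = (18.8, -0.754). ∠JLB = 39.2° gives LB at 138° from the x-axis; with |LB| = 8.2, B = (12.6, 4.68). ∠LBM = 114.8° gives BM at -156° from the x-axis; with |BM| = 18.5, M = (-4.30, -2.76). BM is perpendicular to MH, so MH runs at -66.3°; with |MH| = 8.4, H = (-0.920, -10.4). MH is perpendicular to HF, so HF runs at 23.7°; with |HF| = 19.9, F = (17.3, -2.45). HF ⟂ FV, so FV runs at 114°; with |FV| = 26.5, V = (6.65, 21.8). Then |JV| = |V − J| = 22.8.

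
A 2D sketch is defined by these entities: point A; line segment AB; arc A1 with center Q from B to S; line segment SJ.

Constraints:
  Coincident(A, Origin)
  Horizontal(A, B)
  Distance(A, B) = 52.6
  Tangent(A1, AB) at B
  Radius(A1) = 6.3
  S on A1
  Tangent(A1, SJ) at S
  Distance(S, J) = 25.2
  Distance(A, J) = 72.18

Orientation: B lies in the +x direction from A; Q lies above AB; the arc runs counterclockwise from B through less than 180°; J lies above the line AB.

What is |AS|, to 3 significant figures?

58.8

Checks: |QS| = 6.300 ✓; ∠(QS, SJ) = 90.00° ✓; |SJ| = 25.20 ✓; |AJ| = 72.18 ✓.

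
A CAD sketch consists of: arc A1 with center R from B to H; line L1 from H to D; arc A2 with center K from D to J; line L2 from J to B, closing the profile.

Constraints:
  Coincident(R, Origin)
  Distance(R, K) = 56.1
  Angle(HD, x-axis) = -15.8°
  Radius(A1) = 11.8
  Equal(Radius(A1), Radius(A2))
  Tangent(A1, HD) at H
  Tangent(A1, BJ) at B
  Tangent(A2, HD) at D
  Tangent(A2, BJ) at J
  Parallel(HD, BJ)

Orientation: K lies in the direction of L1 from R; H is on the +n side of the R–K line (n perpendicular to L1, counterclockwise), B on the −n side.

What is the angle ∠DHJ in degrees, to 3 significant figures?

22.8°

Tangency of A1 to both parallel lines with radius 11.8 puts H and B at R ± 11.8·n: H = (3.21, 11.4), B = (-3.21, -11.4). Equal radii place D and J the same way about K: D = K + 11.8·n = (57.2, -3.92), J = K − 11.8·n = (50.8, -26.6). Then cos ∠DHJ = HD·HJ / (|HD||HJ|), giving 22.8°.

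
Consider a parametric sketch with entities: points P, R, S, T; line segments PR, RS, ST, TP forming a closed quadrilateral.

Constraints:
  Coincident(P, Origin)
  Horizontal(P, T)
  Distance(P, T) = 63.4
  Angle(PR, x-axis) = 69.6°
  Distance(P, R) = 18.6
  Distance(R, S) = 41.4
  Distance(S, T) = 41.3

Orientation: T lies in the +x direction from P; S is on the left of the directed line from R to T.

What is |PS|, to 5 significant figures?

56.490

Checks: |RS| = 41.40 ✓; |ST| = 41.30 ✓.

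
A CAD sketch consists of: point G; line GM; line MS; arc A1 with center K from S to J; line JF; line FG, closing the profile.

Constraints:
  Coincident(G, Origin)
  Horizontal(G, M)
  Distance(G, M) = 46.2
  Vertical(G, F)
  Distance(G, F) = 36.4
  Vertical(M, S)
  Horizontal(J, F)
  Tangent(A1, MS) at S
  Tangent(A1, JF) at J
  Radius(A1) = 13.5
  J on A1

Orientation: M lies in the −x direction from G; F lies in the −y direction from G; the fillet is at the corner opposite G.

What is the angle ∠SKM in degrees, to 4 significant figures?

59.48°

The virtual corner opposite G is at (-46.20, -36.40). Since A1 is tangent to MS there, KS ⟂ MS and since A1 is tangent to JF there, KJ ⟂ JF, with radius 13.5, so the center K sits 13.5 in from both sides at K = (-32.70, -22.90). That places the tangent points at S = (-46.20, -22.90) on MS and J = (-32.70, -36.40) on JF. Then cos ∠SKM = KS·KM / (|KS||KM|), giving 59.48°.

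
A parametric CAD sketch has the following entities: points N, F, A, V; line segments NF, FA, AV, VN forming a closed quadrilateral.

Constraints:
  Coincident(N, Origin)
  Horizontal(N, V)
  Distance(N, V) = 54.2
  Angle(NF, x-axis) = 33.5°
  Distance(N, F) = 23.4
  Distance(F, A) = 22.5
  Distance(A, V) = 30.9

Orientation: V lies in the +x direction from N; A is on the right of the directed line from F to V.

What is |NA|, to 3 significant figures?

26.2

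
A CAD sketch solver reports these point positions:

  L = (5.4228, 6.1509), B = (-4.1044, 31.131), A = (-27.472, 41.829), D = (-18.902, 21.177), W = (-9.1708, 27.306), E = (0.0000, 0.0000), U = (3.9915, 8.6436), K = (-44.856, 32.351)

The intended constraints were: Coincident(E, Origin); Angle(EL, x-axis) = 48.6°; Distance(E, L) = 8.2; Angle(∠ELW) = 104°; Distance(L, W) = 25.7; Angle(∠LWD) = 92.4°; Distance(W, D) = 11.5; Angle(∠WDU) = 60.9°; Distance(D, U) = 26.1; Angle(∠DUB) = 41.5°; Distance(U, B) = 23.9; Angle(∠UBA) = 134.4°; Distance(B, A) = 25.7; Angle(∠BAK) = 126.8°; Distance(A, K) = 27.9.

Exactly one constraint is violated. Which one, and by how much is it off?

Distance(A, K) = 27.9 — off by 8.10.

E = (0.00, 0.00) ✓; EL at 48.60° ✓; |EL| = 8.200 ✓; ∠ELW = 104.0° ✓; |LW| = 25.70 ✓; ∠LWD = 92.40° ✓; |WD| = 11.50 ✓; ∠WDU = 60.90° ✓; |DU| = 26.10 ✓; ∠DUB = 41.50° ✓; |UB| = 23.90 ✓; ∠UBA = 134.4° ✓; |BA| = 25.70 ✓; ∠BAK = 126.8° ✓; |AK| = 19.80 ✗.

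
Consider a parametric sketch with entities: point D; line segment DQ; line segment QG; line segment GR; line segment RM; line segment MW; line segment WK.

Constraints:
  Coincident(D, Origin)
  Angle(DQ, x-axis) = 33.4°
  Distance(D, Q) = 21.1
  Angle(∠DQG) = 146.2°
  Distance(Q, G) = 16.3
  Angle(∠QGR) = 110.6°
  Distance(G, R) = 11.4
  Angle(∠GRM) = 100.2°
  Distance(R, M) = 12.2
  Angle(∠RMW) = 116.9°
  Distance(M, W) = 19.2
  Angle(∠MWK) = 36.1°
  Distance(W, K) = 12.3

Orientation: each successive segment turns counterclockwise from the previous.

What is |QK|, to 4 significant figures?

8.287

∠RMW = 116.9° gives MW at -80.50° from the x-axis; with |MW| = 19.2, W = (8.998, 8.298). ∠MWK = 36.1° gives WK at 63.40° from the x-axis; with |WK| = 12.3, K = (14.51, 19.30). Then |QK| = |K − Q| = 8.287.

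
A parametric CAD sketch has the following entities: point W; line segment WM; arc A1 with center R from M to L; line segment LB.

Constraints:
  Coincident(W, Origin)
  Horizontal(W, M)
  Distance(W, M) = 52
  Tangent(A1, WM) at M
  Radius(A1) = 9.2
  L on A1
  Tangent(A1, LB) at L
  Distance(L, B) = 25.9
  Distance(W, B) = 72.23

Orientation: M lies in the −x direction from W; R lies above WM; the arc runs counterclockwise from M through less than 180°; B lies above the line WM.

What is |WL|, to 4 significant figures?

48.09

W is at the origin; W and M share the same y with |WM| = 52.0 and M on the −x side, so M = (-52.00, 0.000). The tangent condition forces RM to be normal to WM, so R = M + (0, 9.2) = (-52.00, 9.200). Since RL ⟂ LB (tangency), |RB| = √(9.2² + 25.9²) = 27.49 regardless of where L sits on A1. So B lies on both circle(W, 72.23) and circle(R, 27.49); the above-WM intersection is B = (-63.69, 34.08). L is the foot of the tangent from B: L = (-45.46, 15.67).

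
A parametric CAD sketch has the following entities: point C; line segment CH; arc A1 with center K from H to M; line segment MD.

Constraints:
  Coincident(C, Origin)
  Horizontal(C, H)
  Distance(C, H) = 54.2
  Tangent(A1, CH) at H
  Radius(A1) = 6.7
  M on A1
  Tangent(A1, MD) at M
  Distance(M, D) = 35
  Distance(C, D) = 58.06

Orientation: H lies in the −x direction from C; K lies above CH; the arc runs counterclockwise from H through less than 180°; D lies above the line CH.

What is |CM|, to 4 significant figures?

47.92

Checks: |CH| = 54.20 ✓; |KM| = 6.700 ✓; ∠(KM, MD) = 90.00° ✓; |MD| = 35.00 ✓; |CD| = 58.06 ✓.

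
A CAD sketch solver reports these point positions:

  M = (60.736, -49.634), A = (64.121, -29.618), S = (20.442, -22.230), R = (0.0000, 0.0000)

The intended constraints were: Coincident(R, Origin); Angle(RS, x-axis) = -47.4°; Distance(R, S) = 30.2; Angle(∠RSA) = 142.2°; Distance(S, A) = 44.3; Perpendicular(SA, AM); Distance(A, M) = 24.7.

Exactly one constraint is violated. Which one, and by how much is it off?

Distance(A, M) = 24.7 — off by 4.40.

R = (0.00, 0.00) ✓; RS at -47.40° ✓; |RS| = 30.20 ✓; ∠RSA = 142.2° ✓; |SA| = 44.30 ✓; ∠(SA, AM) = 90.00° ✓; |AM| = 20.30 ✗.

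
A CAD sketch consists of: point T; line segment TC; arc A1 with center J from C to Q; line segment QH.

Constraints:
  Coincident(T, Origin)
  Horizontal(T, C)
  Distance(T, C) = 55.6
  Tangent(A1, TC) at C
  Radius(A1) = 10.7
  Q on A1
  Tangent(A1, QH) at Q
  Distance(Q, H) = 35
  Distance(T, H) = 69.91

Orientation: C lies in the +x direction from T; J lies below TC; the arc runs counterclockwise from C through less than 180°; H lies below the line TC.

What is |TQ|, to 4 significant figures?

46.85

Checks: T.y = 0.00, C.y = 0.00 ✓; |JQ| = 10.70 ✓; ∠(JQ, QH) = 90.00° ✓; |QH| = 35.00 ✓; |TH| = 69.91 ✓.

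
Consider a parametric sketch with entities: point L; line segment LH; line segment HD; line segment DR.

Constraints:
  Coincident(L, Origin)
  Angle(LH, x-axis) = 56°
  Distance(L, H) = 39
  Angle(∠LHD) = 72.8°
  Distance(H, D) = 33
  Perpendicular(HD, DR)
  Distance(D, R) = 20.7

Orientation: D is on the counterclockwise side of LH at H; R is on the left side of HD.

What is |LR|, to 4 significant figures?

27.11

L is at the origin; LH runs at 56.0° with length 39.0, so H = 39.0·(cos 56.0°, sin 56.0°) = (21.81, 32.33). ∠LHD = 72.8°, so HD runs at 56.0° + (180° − 72.8°) = 163.2° from the x-axis; with |HD| = 33.0, D = H + 33.0·(cos 163.2°, sin 163.2°) = (-9.783, 41.87). HD ⟂ DR; with |DR| = 20.7 on the left of HD, R = D + 20.7·(-0.2890, -0.9573) = (-15.77, 22.05). Then |LR| = |R − L| = 27.11.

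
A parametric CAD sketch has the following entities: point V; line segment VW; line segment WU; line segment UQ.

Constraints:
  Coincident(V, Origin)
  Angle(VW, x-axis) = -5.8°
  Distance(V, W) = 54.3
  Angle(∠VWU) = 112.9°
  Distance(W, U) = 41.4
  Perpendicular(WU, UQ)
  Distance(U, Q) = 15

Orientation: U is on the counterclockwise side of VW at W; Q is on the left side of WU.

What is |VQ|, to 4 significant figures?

71.67

V is at the origin; VW runs at -5.8° with length 54.3, so W = 54.3·(cos -5.8°, sin -5.8°) = (54.02, -5.487). ∠VWU = 112.9°, so WU runs at -5.8° + (180° − 112.9°) = 61.30° from the x-axis; with |WU| = 41.4, U = W + 41.4·(cos 61.30°, sin 61.30°) = (73.90, 30.83). WU ⟂ UQ; with |UQ| = 15.0 on the left of WU, Q = U + 15.0·(-0.8771, 0.4802) = (60.75, 38.03). Then |VQ| = |Q − V| = 71.67.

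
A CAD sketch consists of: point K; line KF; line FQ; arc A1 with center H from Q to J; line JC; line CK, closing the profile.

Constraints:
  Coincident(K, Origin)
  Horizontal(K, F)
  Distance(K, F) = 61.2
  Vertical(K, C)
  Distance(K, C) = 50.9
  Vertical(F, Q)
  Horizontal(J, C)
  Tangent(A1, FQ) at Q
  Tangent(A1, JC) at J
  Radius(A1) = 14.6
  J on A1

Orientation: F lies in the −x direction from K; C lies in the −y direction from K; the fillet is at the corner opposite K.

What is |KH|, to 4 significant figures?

59.07

K and C share the same x with |KC| = 50.9 and C on the −y side, so C = (0.000, -50.90). The virtual corner opposite K is at (-61.20, -50.90). The tangent condition forces HQ to be normal to FQ and the tangent condition forces HJ to be normal to JC, with radius 14.6, so the center H sits 14.6 in from both sides at H = (-46.60, -36.30). Then |KH| = |H − K| = 59.07.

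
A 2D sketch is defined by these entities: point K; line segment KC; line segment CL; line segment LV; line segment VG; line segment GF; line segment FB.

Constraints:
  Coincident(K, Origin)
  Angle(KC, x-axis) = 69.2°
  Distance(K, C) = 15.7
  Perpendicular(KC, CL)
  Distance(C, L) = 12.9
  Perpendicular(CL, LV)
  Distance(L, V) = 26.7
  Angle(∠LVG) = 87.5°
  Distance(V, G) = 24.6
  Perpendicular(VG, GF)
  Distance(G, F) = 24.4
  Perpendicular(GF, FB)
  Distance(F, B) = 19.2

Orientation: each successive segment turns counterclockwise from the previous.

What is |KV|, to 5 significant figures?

16.953

K is at the origin; KC runs at 69.2° with length 15.7, so C = (5.5752, 14.677). KC ⟂ CL, so CL runs at 159.20°; with |CL| = 12.9, L = (-6.4841, 19.258). CL is perpendicular to LV, so LV runs at -110.80°; with |LV| = 26.7, V = (-15.965, -5.7022). Then |KV| = |V − K| = 16.953.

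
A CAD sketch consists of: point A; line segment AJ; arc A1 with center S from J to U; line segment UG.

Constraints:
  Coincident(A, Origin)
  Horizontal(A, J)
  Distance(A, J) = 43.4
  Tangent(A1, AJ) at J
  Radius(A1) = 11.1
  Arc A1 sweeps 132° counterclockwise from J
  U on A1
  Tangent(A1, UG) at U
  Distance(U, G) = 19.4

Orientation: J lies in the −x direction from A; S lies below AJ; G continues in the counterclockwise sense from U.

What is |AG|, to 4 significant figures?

50.80

A is at the origin; A and J share the same y with |AJ| = 43.4 and J on the −x side, so J = (-43.40, 0.000). Since A1 is tangent to AJ there, SJ ⟂ AJ, so S = J + (0, -11.1) = (-43.40, -11.10). On A1, J sits at bearing 90° from S; a 132° counterclockwise sweep puts U at bearing 222°, so U = S + 11.1·(cos 222°, sin 222°) = (-51.65, -18.53). A1 meets UG tangentially, so SU is at right angles to UG, so UG runs along (−sin 222°, cos 222°); with |UG| = 19.4, G = (-38.67, -32.94). Then |AG| = |G − A| = 50.80.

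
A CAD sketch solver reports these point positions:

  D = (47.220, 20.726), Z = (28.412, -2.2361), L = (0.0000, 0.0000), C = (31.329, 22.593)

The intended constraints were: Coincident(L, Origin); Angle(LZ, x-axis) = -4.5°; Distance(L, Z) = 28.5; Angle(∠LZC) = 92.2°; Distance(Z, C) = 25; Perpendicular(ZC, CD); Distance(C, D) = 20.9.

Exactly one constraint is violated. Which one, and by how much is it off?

Distance(C, D) = 20.9 — off by 4.90.

L = (0.00, 0.00) ✓; LZ at -4.500° ✓; |LZ| = 28.50 ✓; ∠LZC = 92.20° ✓; |ZC| = 25.00 ✓; ∠(ZC, CD) = 90.00° ✓; |CD| = 16.00 ✗.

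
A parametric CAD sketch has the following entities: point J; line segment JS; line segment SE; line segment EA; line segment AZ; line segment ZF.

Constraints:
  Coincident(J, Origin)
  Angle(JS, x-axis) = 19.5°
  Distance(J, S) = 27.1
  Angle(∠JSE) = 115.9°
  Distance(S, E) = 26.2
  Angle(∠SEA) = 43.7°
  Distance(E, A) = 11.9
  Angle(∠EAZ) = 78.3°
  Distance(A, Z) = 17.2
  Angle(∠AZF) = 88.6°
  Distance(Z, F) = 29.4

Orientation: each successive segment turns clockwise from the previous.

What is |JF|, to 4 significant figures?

64.58

J is at the origin; JS runs at 19.5° with length 27.1, so S = (25.55, 9.046). ∠JSE = 115.9° gives SE at -44.60° from the x-axis; with |SE| = 26.2, E = (44.20, -9.350). ∠SEA = 43.7° gives EA at 179.1° from the x-axis; with |EA| = 11.9, A = (32.30, -9.163). ∠EAZ = 78.3° gives AZ at 77.40° from the x-axis; with |AZ| = 17.2, Z = (36.05, 7.622). ∠AZF = 88.6° gives ZF at -14.00° from the x-axis; with |ZF| = 29.4, F = (64.58, 0.5099). Then |JF| = |F − J| = 64.58.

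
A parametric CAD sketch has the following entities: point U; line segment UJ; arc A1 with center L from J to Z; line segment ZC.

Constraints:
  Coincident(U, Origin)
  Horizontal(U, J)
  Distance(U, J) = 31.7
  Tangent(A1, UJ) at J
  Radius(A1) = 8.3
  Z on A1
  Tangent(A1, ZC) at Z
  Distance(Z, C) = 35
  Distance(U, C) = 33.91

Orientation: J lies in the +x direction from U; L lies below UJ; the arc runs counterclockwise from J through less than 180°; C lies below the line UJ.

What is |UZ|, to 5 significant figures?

24.993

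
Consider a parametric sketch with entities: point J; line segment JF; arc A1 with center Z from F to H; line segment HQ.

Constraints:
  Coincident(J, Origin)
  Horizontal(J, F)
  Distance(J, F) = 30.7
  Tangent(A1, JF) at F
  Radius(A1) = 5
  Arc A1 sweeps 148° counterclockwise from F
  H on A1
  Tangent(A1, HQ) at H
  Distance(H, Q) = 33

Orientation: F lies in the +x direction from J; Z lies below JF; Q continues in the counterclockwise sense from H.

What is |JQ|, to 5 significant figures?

62.084

J is at the origin; JF is horizontal with |JF| = 30.7 and F on the +x side, so F = (30.700, 0.0000). Tangency of A1 to JF means the radius ZF is perpendicular to JF, so Z = F + (0, -5) = (30.700, -5.0000). On A1, F sits at bearing 90° from Z; a 148° counterclockwise sweep puts H at bearing 238°, so H = Z + 5.0·(cos 238°, sin 238°) = (28.050, -9.2402). Since A1 is tangent to HQ there, ZH ⟂ HQ, so HQ runs along (−sin 238°, cos 238°); with |HQ| = 33.0, Q = (56.036, -26.728). Then |JQ| = |Q − J| = 62.084.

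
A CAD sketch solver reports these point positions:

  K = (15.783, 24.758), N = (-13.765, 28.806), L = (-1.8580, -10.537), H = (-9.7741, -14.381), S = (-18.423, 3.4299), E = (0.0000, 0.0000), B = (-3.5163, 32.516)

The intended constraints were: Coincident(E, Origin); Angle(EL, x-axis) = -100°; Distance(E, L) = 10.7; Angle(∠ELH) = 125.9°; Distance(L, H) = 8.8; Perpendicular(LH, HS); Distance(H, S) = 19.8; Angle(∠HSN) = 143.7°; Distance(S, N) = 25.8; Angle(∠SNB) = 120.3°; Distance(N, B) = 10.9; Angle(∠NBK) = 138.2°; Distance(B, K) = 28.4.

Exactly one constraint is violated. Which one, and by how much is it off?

Distance(B, K) = 28.4 — off by 7.60.

E = (0.00, 0.00) ✓; EL at -100.0° ✓; |EL| = 10.70 ✓; ∠ELH = 125.9° ✓; |LH| = 8.800 ✓; ∠(LH, HS) = 90.00° ✓; |HS| = 19.80 ✓; ∠HSN = 143.7° ✓; |SN| = 25.80 ✓; ∠SNB = 120.3° ✓; |NB| = 10.90 ✓; ∠NBK = 138.2° ✓; |BK| = 20.80 ✗.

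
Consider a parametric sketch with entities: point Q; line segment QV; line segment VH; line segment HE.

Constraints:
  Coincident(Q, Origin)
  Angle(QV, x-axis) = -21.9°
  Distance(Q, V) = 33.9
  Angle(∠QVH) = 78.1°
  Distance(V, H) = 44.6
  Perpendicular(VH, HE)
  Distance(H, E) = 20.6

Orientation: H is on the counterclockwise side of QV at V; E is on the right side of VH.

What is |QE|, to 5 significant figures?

65.619

Q is at the origin; QV runs at -21.9° with length 33.9, so V = 33.9·(cos -21.9°, sin -21.9°) = (31.454, -12.644). ∠QVH = 78.1°, so VH runs at -21.9° + (180° − 78.1°) = 80.000° from the x-axis; with |VH| = 44.6, H = V + 44.6·(cos 80.000°, sin 80.000°) = (39.198, 31.278). VH is perpendicular to HE; with |HE| = 20.6 on the right of VH, E = H + 20.6·(0.98481, -0.17365) = (59.485, 27.701). Then |QE| = |E − Q| = 65.619.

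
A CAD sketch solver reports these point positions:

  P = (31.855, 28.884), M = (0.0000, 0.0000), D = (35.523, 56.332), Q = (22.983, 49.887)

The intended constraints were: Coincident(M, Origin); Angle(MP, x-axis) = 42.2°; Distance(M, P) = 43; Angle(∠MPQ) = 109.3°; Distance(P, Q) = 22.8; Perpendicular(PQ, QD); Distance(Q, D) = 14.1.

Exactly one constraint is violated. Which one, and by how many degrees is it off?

Perpendicular(PQ, QD) — off by 4.30°.

M = (0.00, 0.00) ✓; MP at 42.20° ✓; |MP| = 43.00 ✓; ∠MPQ = 109.3° ✓; |PQ| = 22.80 ✓; ∠(PQ, QD) = 85.70° ✗; |QD| = 14.10 ✓.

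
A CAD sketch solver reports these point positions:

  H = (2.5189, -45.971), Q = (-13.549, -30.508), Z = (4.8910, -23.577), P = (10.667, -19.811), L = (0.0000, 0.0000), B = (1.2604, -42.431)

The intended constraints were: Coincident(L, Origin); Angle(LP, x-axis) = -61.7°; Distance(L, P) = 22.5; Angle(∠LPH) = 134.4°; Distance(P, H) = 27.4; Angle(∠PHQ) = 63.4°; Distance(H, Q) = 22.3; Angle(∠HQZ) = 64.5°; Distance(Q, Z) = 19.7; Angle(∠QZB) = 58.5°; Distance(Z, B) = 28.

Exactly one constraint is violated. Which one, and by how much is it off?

Distance(Z, B) = 28 — off by 8.80.

L = (0.00, 0.00) ✓; LP at -61.70° ✓; |LP| = 22.50 ✓; ∠LPH = 134.4° ✓; |PH| = 27.40 ✓; ∠PHQ = 63.40° ✓; |HQ| = 22.30 ✓; ∠HQZ = 64.50° ✓; |QZ| = 19.70 ✓; ∠QZB = 58.50° ✓; |ZB| = 19.20 ✗.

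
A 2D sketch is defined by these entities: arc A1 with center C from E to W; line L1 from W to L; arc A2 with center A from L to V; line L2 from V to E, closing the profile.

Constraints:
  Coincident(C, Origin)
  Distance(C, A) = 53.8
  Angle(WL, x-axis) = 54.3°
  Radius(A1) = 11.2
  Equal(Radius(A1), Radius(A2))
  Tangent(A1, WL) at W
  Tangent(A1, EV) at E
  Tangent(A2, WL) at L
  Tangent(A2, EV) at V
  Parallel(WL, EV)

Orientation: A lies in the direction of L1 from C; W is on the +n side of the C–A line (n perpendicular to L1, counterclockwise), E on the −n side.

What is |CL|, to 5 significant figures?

54.953

The slot axis is L1's direction at 54.3°, so u = (cos 54.3°, sin 54.3°) = (0.58354, 0.81208) and n = (−sin 54.3°, cos 54.3°) = (-0.81208, 0.58354). C is at the origin and A lies 53.8 along u from C, so A = 53.8·u = (31.395, 43.690). Tangency of A1 to both parallel lines with radius 11.2 puts W and E at C ± 11.2·n: W = (-9.0953, 6.5357), E = (9.0953, -6.5357). Equal radii place L and V the same way about A: L = A + 11.2·n = (22.299, 50.226), V = A − 11.2·n = (40.490, 37.154). Then |CL| = |L − C| = 54.953.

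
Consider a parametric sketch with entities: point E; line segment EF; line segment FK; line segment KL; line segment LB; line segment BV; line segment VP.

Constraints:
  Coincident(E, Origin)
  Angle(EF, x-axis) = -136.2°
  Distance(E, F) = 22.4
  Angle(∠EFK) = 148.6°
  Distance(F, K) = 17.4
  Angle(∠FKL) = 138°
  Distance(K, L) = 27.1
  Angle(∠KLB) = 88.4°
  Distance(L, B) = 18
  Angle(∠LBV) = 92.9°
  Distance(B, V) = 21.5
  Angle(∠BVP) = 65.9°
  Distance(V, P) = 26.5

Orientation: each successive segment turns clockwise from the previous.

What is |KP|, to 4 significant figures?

16.48

E is at the origin; EF runs at -136.2° with length 22.4, so F = (-16.17, -15.50). ∠EFK = 148.6° gives FK at -167.6° from the x-axis; with |FK| = 17.4, K = (-33.16, -19.24). ∠FKL = 138.0° gives KL at 150.4° from the x-axis; with |KL| = 27.1, L = (-56.72, -5.855). ∠KLB = 88.4° gives LB at 58.80° from the x-axis; with |LB| = 18.0, B = (-47.40, 9.542). ∠LBV = 92.9° gives BV at -28.30° from the x-axis; with |BV| = 21.5, V = (-28.47, -0.6509). ∠BVP = 65.9° gives VP at -142.4° from the x-axis; with |VP| = 26.5, P = (-49.47, -16.82). Then |KP| = |P − K| = 16.48.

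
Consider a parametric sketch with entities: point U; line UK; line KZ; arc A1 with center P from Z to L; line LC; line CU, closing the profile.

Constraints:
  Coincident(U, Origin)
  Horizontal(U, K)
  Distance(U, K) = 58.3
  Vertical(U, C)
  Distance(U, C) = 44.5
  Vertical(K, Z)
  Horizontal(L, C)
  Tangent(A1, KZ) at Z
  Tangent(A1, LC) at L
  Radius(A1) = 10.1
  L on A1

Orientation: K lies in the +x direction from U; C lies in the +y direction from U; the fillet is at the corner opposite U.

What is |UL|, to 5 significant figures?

65.601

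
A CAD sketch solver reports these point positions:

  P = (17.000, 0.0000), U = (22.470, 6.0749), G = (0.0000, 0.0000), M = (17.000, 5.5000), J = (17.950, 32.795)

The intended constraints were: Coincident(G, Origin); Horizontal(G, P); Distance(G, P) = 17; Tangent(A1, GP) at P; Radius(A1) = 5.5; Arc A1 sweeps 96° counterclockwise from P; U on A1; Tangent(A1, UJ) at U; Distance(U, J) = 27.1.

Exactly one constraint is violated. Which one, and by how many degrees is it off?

Tangent(A1, UJ) at U — off by 3.60°.

G = (0.00, 0.00) ✓; G.y = 0.00, P.y = 0.00 ✓; |GP| = 17.00 ✓; ∠(MP, PG) = 90.00° ✓; |MP| = 5.500 ✓; bearing(M→U) − bearing(M→P) = 96.00° ✓; |MU| = 5.500 ✓; ∠(MU, UJ) = 86.40° ✗; |UJ| = 27.10 ✓.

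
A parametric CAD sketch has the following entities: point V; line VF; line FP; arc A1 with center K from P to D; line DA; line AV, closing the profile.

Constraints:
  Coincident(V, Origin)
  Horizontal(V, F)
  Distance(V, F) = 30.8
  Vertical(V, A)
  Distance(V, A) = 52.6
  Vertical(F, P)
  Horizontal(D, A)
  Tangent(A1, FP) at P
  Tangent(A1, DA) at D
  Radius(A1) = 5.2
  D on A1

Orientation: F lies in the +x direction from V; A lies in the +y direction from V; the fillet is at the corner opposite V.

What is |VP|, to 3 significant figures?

56.5

V is at the origin; V and F share the same y with |VF| = 30.8 and F on the +x side, so F = (30.8, 0.00). V and A share the same x with |VA| = 52.6 and A on the +y side, so A = (0.00, 52.6). The virtual corner opposite V is at (30.8, 52.6). A1 meets FP tangentially, so KP is at right angles to FP and the tangent condition forces KD to be normal to DA, with radius 5.2, so the center K sits 5.2 in from both sides at K = (25.6, 47.4). That places the tangent points at P = (30.8, 47.4) on FP and D = (25.6, 52.6) on DA. Then |VP| = |P − V| = 56.5.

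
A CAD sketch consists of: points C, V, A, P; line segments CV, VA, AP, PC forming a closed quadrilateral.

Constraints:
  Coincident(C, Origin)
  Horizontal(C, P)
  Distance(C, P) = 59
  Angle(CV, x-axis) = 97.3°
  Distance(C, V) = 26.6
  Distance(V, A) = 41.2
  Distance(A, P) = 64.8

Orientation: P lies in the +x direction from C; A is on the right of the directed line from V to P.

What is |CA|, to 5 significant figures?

15.363

C is at the origin; C and P share the same y with |CP| = 59.0 and P in +x, so P = (59.0, 0). CV runs at 97.3° with |CV| = 26.6, so V = (-3.3799, 26.384). A is determined by |VA| = 41.2 and |AP| = 64.8 together: it lies at the intersection of circle(V, 41.2) and circle(P, 64.8). With |VP| = 67.730, the foot of the radical line on VP is 15.398 from V and the perpendicular offset is √(41.2² − 15.398²) = 38.215. Taking the right-of-VP solution: A = (-4.0850, -14.810).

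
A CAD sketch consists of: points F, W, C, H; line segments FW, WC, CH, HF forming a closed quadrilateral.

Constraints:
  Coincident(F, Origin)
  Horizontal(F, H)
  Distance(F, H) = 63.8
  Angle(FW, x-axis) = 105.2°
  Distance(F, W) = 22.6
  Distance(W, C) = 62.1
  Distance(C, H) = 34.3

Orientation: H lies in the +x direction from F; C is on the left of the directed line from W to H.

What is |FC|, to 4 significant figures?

64.34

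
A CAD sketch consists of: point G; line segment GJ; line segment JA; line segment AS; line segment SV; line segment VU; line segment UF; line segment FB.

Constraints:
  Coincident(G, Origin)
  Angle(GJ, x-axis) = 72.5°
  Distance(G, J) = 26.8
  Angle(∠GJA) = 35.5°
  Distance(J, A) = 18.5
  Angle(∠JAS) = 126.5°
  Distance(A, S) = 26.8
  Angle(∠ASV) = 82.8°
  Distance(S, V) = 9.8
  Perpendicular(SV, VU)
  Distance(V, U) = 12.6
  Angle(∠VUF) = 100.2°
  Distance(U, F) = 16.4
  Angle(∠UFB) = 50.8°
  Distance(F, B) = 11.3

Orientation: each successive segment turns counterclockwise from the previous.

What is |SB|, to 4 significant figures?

5.687

G is at the origin; GJ runs at 72.5° with length 26.8, so J = (8.059, 25.56). ∠GJA = 35.5° gives JA at -143.0° from the x-axis; with |JA| = 18.5, A = (-6.716, 14.43). ∠JAS = 126.5° gives AS at -89.50° from the x-axis; with |AS| = 26.8, S = (-6.482, -12.37). ∠ASV = 82.8° gives SV at 7.700° from the x-axis; with |SV| = 9.8, V = (3.230, -11.06). SV is perpendicular to VU, so VU runs at 97.70°; with |VU| = 12.6, U = (1.541, 1.427). ∠VUF = 100.2° gives UF at 177.5° from the x-axis; with |UF| = 16.4, F = (-14.84, 2.142). ∠UFB = 50.8° gives FB at -53.30° from the x-axis; with |FB| = 11.3, B = (-8.090, -6.918). Then |SB| = |B − S| = 5.687.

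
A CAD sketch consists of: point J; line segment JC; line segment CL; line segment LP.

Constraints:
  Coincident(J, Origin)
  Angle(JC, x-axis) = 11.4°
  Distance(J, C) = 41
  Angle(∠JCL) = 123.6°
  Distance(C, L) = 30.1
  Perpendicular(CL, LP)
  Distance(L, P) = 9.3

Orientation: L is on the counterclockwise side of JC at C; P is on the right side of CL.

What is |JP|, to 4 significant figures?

68.37

J is at the origin; JC runs at 11.4° with length 41.0, so C = 41.0·(cos 11.4°, sin 11.4°) = (40.19, 8.104). ∠JCL = 123.6°, so CL runs at 11.4° + (180° − 123.6°) = 67.80° from the x-axis; with |CL| = 30.1, L = C + 30.1·(cos 67.80°, sin 67.80°) = (51.56, 35.97). CL ⟂ LP; with |LP| = 9.3 on the right of CL, P = L + 9.3·(0.9259, -0.3778) = (60.17, 32.46). Then |JP| = |P − J| = 68.37.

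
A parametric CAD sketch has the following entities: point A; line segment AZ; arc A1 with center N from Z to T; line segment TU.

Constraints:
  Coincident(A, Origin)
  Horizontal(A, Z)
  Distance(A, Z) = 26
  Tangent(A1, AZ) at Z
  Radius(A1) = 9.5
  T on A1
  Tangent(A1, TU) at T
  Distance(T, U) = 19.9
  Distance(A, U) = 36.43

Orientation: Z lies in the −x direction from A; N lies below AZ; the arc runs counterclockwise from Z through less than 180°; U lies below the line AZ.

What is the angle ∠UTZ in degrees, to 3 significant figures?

114°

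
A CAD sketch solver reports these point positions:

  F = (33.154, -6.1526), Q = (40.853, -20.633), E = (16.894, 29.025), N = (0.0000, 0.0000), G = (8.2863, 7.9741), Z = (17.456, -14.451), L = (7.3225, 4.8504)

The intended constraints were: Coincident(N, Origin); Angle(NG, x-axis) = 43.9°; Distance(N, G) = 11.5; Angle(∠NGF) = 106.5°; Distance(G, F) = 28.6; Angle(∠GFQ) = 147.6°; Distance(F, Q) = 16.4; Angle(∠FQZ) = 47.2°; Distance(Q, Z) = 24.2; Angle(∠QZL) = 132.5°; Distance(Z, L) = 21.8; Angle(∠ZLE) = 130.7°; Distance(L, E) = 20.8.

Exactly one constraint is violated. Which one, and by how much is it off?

Distance(L, E) = 20.8 — off by 5.20.

N = (0.00, 0.00) ✓; NG at 43.90° ✓; |NG| = 11.50 ✓; ∠NGF = 106.5° ✓; |GF| = 28.60 ✓; ∠GFQ = 147.6° ✓; |FQ| = 16.40 ✓; ∠FQZ = 47.20° ✓; |QZ| = 24.20 ✓; ∠QZL = 132.5° ✓; |ZL| = 21.80 ✓; ∠ZLE = 130.7° ✓; |LE| = 26.00 ✗.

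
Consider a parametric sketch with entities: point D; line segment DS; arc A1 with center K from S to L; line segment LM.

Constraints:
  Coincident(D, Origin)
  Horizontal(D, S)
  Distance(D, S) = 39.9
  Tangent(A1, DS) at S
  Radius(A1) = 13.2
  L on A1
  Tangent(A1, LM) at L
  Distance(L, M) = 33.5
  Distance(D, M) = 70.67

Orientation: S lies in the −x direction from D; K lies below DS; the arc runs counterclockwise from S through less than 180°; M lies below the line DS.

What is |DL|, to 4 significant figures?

54.72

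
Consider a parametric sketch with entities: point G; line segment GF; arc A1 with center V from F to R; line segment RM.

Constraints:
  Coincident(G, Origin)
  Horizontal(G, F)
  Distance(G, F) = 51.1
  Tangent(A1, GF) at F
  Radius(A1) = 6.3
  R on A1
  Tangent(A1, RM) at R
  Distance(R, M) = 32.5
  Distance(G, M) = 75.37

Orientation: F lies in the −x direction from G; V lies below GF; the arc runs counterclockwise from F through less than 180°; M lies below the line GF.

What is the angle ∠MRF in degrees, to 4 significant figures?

143.3°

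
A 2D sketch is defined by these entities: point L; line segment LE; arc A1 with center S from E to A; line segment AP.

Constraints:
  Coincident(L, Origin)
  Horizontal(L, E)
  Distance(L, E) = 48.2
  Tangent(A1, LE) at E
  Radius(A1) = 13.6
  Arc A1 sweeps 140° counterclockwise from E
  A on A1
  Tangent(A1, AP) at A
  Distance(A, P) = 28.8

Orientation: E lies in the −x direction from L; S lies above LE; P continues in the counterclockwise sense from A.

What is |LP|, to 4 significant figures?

74.79

L is at the origin; L and E share the same y with |LE| = 48.2 and E on the −x side, so E = (-48.20, 0.000). A1 meets LE tangentially, so SE is at right angles to LE, so S = E + (0, 13.6) = (-48.20, 13.60). On A1, E sits at bearing -90° from S; a 140° counterclockwise sweep puts A at bearing 50°, so A = S + 13.6·(cos 50°, sin 50°) = (-39.46, 24.02). Since A1 is tangent to AP there, SA ⟂ AP, so AP runs along (−sin 50°, cos 50°); with |AP| = 28.8, P = (-61.52, 42.53). Then |LP| = |P − L| = 74.79.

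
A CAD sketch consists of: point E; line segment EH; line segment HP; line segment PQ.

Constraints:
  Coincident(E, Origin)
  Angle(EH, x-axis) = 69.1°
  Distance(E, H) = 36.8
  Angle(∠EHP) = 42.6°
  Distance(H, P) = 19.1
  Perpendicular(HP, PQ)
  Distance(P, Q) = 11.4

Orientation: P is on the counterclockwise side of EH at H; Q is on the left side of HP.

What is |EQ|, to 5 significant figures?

15.694

E is at the origin; EH runs at 69.1° with length 36.8, so H = 36.8·(cos 69.1°, sin 69.1°) = (13.128, 34.379). ∠EHP = 42.6°, so HP runs at 69.1° + (180° − 42.6°) = 206.50° from the x-axis; with |HP| = 19.1, P = H + 19.1·(cos 206.50°, sin 206.50°) = (-3.9653, 25.856). HP ⟂ PQ; with |PQ| = 11.4 on the left of HP, Q = P + 11.4·(0.44620, -0.89493) = (1.1214, 15.654). Then |EQ| = |Q − E| = 15.694.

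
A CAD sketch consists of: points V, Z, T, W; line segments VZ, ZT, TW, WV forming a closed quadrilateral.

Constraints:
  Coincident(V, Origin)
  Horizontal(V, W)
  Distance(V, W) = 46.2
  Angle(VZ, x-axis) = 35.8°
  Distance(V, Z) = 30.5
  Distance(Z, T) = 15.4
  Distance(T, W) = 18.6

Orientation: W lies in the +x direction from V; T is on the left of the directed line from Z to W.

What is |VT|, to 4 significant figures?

43.82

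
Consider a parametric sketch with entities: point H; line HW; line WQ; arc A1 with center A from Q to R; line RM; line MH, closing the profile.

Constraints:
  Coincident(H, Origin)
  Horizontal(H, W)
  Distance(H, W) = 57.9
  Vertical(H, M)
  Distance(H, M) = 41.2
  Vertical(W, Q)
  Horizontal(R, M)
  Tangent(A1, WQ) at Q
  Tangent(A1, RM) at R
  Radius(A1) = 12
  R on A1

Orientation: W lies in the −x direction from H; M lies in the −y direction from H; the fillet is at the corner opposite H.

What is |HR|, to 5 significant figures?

61.679

H is at the origin; H and W share the same y with |HW| = 57.9 and W on the −x side, so W = (-57.900, 0.0000). H and M share the same x with |HM| = 41.2 and M on the −y side, so M = (0.0000, -41.200). The virtual corner opposite H is at (-57.900, -41.200). Tangency of A1 to WQ means the radius AQ is perpendicular to WQ and since A1 is tangent to RM there, AR ⟂ RM, with radius 12.0, so the center A sits 12.0 in from both sides at A = (-45.900, -29.200). That places the tangent points at Q = (-57.900, -29.200) on WQ and R = (-45.900, -41.200) on RM. Then |HR| = |R − H| = 61.679.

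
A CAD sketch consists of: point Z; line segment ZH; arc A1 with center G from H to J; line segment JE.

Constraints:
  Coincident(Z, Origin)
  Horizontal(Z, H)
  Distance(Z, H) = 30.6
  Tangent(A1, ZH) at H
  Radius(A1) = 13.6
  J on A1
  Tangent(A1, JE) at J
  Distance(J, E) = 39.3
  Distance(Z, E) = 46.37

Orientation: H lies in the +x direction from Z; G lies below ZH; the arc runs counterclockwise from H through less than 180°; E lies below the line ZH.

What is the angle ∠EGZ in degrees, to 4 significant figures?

75.43°

Checks: |GJ| = 13.60 ✓; ∠(GJ, JE) = 90.00° ✓; |JE| = 39.30 ✓; |ZE| = 46.37 ✓.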